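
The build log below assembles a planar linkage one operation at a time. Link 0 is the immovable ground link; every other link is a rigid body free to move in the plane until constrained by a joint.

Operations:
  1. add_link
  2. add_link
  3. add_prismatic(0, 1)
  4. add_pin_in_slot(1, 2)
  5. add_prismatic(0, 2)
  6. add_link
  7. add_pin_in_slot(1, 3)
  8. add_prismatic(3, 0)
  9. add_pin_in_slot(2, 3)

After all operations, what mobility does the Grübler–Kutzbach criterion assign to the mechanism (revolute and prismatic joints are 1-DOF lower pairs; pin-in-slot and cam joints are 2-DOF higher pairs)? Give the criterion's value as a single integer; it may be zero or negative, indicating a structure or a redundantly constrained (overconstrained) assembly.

M = 0

ground; <1,0,0>
#1 <2,0,0>
#2 <3,0,0>
P:0↔1 J1 <3,1,0>
PS:1↔2 J2 <3,1,1>
P:0↔2 J1 <3,2,1>
#3 <4,2,1>
PS:1↔3 J2 <4,2,2>
P:3↔0 J1 <4,3,2>
PS:2↔3 J2 <4,3,3>
3×3 − 2×3 − 1×3 = 0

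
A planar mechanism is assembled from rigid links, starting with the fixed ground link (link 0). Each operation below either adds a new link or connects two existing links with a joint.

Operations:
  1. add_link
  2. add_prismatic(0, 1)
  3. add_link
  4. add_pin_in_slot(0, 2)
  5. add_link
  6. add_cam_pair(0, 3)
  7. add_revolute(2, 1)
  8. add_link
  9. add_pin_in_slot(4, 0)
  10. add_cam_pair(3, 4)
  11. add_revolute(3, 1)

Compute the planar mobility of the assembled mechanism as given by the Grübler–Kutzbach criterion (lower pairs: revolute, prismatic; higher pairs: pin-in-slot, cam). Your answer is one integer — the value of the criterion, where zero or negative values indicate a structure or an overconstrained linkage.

link 0 = ground. State L|J1|J2 = 1|0|0
+link1  2|0|0
P(0,1) f=1→J1  2|1|0
+link2  3|1|0
PS(0,2) f=2→J2  3|1|1
+link3  4|1|1
C(0,3) f=2→J2  4|1|2
R(2,1) f=1→J1  4|2|2
+link4  5|2|2
PS(4,0) f=2→J2  5|2|3
C(3,4) f=2→J2  5|2|4
R(3,1) f=1→J1  5|3|4
M = 3(5−1)−2·3−4 = 12−6−4 = 2

M = 2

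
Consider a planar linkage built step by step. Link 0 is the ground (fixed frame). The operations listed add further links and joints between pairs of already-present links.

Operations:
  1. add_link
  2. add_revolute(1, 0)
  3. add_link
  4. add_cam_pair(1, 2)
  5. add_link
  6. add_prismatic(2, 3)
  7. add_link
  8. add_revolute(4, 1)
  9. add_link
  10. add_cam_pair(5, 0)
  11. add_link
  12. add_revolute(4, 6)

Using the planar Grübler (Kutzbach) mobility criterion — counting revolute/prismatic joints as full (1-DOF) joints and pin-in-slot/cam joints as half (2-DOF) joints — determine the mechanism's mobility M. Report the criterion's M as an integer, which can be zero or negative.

link 0 = ground. State L|J1|J2 = 1|0|0
+link1  2|0|0
R(1,0) f=1→J1  2|1|0
+link2  3|1|0
C(1,2) f=2→J2  3|1|1
+link3  4|1|1
P(2,3) f=1→J1  4|2|1
+link4  5|2|1
R(4,1) f=1→J1  5|3|1
+link5  6|3|1
C(5,0) f=2→J2  6|3|2
+link6  7|3|2
R(4,6) f=1→J1  7|4|2
M = 3(7−1)−2·4−2 = 18−8−2 = 8

M = 8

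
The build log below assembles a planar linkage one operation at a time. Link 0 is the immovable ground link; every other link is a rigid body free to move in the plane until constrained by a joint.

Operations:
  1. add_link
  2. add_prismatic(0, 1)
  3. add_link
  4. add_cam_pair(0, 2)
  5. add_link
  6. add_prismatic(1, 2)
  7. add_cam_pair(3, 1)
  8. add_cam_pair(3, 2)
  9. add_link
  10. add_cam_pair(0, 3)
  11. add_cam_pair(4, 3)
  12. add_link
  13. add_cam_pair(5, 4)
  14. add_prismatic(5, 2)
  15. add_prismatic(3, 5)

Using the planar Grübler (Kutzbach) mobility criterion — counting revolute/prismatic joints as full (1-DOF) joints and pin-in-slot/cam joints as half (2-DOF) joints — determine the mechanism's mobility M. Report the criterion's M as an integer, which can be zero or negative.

M = 1

[1;0;0] (link 0 is ground)
L+ [2;0;0]
P(0,1)∈J1 [2;1;0]
L+ [3;1;0]
C(0,2)∈J2 [3;1;1]
L+ [4;1;1]
P(1,2)∈J1 [4;2;1]
C(3,1)∈J2 [4;2;2]
C(3,2)∈J2 [4;2;3]
L+ [5;2;3]
C(0,3)∈J2 [5;2;4]
C(4,3)∈J2 [5;2;5]
L+ [6;2;5]
C(5,4)∈J2 [6;2;6]
P(5,2)∈J1 [6;3;6]
P(3,5)∈J1 [6;4;6]
mobility = 15 − 8 − 6 = 1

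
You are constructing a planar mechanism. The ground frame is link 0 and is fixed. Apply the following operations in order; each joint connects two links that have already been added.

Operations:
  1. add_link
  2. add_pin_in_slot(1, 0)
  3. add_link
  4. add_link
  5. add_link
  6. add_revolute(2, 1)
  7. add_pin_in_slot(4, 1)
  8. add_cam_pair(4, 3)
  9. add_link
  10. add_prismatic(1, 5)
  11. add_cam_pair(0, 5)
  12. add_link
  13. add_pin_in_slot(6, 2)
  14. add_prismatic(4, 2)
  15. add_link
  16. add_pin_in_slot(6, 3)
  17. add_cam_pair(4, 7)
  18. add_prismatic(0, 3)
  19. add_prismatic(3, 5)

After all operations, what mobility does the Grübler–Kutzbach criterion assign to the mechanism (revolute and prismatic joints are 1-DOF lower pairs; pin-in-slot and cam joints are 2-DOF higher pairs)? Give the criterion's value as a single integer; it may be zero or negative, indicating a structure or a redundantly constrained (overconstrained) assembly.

ground; <1,0,0>
#1 <2,0,0>
PS:1↔0 J2 <2,0,1>
#2 <3,0,1>
#3 <4,0,1>
#4 <5,0,1>
R:2↔1 J1 <5,1,1>
PS:4↔1 J2 <5,1,2>
C:4↔3 J2 <5,1,3>
#5 <6,1,3>
P:1↔5 J1 <6,2,3>
C:0↔5 J2 <6,2,4>
#6 <7,2,4>
PS:6↔2 J2 <7,2,5>
P:4↔2 J1 <7,3,5>
#7 <8,3,5>
PS:6↔3 J2 <8,3,6>
C:4↔7 J2 <8,3,7>
P:0↔3 J1 <8,4,7>
P:3↔5 J1 <8,5,7>
3×7 − 2×5 − 1×7 = 4

M = 4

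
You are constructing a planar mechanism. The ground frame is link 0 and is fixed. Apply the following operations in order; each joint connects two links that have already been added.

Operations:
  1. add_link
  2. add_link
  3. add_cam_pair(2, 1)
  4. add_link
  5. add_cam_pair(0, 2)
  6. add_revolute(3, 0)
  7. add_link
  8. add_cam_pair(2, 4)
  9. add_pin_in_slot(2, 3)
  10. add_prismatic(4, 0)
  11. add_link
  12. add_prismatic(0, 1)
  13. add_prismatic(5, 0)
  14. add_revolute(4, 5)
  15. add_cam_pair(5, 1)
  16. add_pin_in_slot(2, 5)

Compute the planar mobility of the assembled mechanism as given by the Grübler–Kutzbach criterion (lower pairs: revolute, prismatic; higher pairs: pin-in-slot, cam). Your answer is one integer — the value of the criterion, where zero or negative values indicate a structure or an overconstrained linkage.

L=1 J1=0 J2=0
add link → L=2 J1=0 J2=0
add link → L=3 J1=0 J2=0
C@2,1 dof=2 J2 → L=3 J1=0 J2=1
add link → L=4 J1=0 J2=1
C@0,2 dof=2 J2 → L=4 J1=0 J2=2
R@3,0 dof=1 J1 → L=4 J1=1 J2=2
add link → L=5 J1=1 J2=2
C@2,4 dof=2 J2 → L=5 J1=1 J2=3
PS@2,3 dof=2 J2 → L=5 J1=1 J2=4
P@4,0 dof=1 J1 → L=5 J1=2 J2=4
add link → L=6 J1=2 J2=4
P@0,1 dof=1 J1 → L=6 J1=3 J2=4
P@5,0 dof=1 J1 → L=6 J1=4 J2=4
R@4,5 dof=1 J1 → L=6 J1=5 J2=4
C@5,1 dof=2 J2 → L=6 J1=5 J2=5
PS@2,5 dof=2 J2 → L=6 J1=5 J2=6
M=3(L−1)−2J1−J2=3·5−2·5−6=-1

M = -1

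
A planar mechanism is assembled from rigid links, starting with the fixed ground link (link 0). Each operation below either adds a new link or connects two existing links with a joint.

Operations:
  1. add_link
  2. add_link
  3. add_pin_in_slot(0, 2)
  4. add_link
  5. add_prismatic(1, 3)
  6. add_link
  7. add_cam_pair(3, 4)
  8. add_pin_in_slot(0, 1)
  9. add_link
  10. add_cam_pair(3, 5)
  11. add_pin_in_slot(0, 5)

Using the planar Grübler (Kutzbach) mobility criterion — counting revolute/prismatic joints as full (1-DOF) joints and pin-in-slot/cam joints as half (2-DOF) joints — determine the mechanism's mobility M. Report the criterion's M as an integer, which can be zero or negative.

M = 8

link 0 = ground. State L|J1|J2 = 1|0|0
+link1  2|0|0
+link2  3|0|0
PS(0,2) f=2→J2  3|0|1
+link3  4|0|1
P(1,3) f=1→J1  4|1|1
+link4  5|1|1
C(3,4) f=2→J2  5|1|2
PS(0,1) f=2→J2  5|1|3
+link5  6|1|3
C(3,5) f=2→J2  6|1|4
PS(0,5) f=2→J2  6|1|5
M = 3(6−1)−2·1−5 = 15−2−5 = 8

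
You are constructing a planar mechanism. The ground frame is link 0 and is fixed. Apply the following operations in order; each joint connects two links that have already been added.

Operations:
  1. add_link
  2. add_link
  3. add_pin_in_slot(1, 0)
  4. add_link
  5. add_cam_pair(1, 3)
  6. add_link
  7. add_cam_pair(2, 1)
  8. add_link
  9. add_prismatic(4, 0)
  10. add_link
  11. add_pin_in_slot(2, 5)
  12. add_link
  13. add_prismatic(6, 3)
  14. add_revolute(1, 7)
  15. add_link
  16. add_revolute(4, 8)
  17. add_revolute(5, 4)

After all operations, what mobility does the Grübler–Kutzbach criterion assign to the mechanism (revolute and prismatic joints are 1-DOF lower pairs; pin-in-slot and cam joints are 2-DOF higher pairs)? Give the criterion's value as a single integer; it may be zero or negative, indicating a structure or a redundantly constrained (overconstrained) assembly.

M = 10

[1;0;0] (link 0 is ground)
L+ [2;0;0]
L+ [3;0;0]
PS(1,0)∈J2 [3;0;1]
L+ [4;0;1]
C(1,3)∈J2 [4;0;2]
L+ [5;0;2]
C(2,1)∈J2 [5;0;3]
L+ [6;0;3]
P(4,0)∈J1 [6;1;3]
L+ [7;1;3]
PS(2,5)∈J2 [7;1;4]
L+ [8;1;4]
P(6,3)∈J1 [8;2;4]
R(1,7)∈J1 [8;3;4]
L+ [9;3;4]
R(4,8)∈J1 [9;4;4]
R(5,4)∈J1 [9;5;4]
mobility = 24 − 10 − 4 = 10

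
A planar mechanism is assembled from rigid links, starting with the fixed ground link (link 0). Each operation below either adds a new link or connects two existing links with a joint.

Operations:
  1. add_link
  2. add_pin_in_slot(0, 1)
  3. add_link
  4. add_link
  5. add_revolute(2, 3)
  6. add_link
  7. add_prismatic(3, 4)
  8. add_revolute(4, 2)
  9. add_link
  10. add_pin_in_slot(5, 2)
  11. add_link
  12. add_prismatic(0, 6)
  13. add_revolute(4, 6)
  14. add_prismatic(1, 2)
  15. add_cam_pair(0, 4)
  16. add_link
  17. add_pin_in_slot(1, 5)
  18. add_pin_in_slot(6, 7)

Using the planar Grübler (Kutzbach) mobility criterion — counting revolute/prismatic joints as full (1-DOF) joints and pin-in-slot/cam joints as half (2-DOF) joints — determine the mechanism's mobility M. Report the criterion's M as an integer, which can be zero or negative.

(L,J1,J2)=(1,0,0); link0 fixed
link1: (2,0,0)
PS 0-1 [J2]: (2,0,1)
link2: (3,0,1)
link3: (4,0,1)
R 2-3 [J1]: (4,1,1)
link4: (5,1,1)
P 3-4 [J1]: (5,2,1)
R 4-2 [J1]: (5,3,1)
link5: (6,3,1)
PS 5-2 [J2]: (6,3,2)
link6: (7,3,2)
P 0-6 [J1]: (7,4,2)
R 4-6 [J1]: (7,5,2)
P 1-2 [J1]: (7,6,2)
C 0-4 [J2]: (7,6,3)
link7: (8,6,3)
PS 1-5 [J2]: (8,6,4)
PS 6-7 [J2]: (8,6,5)
Grübler: 3·7 − 2·6 − 5 = 4

M = 4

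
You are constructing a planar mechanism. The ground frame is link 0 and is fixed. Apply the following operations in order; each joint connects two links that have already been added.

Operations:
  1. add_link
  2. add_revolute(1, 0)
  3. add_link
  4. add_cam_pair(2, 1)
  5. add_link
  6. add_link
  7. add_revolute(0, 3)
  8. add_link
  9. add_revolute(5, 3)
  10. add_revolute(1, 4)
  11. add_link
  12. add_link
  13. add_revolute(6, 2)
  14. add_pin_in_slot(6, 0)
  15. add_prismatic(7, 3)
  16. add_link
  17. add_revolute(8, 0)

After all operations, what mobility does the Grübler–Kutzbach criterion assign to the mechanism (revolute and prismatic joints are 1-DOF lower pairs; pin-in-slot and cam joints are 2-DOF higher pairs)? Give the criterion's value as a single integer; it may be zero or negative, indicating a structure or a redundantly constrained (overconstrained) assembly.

M = 8

(L,J1,J2)=(1,0,0); link0 fixed
link1: (2,0,0)
R 1-0 [J1]: (2,1,0)
link2: (3,1,0)
C 2-1 [J2]: (3,1,1)
link3: (4,1,1)
link4: (5,1,1)
R 0-3 [J1]: (5,2,1)
link5: (6,2,1)
R 5-3 [J1]: (6,3,1)
R 1-4 [J1]: (6,4,1)
link6: (7,4,1)
link7: (8,4,1)
R 6-2 [J1]: (8,5,1)
PS 6-0 [J2]: (8,5,2)
P 7-3 [J1]: (8,6,2)
link8: (9,6,2)
R 8-0 [J1]: (9,7,2)
Grübler: 3·8 − 2·7 − 2 = 8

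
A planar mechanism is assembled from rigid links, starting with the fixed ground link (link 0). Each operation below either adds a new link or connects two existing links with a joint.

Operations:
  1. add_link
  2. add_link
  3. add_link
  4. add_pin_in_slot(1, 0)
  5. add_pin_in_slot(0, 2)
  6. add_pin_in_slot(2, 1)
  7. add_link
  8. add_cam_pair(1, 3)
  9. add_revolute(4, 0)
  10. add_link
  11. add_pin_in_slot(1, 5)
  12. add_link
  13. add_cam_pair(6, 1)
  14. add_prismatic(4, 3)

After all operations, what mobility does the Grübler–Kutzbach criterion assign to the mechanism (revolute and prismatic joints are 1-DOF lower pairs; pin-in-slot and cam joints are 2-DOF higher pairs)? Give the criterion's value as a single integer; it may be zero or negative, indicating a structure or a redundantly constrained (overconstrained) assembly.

M = 8

ground; <1,0,0>
#1 <2,0,0>
#2 <3,0,0>
#3 <4,0,0>
PS:1↔0 J2 <4,0,1>
PS:0↔2 J2 <4,0,2>
PS:2↔1 J2 <4,0,3>
#4 <5,0,3>
C:1↔3 J2 <5,0,4>
R:4↔0 J1 <5,1,4>
#5 <6,1,4>
PS:1↔5 J2 <6,1,5>
#6 <7,1,5>
C:6↔1 J2 <7,1,6>
P:4↔3 J1 <7,2,6>
3×6 − 2×2 − 1×6 = 8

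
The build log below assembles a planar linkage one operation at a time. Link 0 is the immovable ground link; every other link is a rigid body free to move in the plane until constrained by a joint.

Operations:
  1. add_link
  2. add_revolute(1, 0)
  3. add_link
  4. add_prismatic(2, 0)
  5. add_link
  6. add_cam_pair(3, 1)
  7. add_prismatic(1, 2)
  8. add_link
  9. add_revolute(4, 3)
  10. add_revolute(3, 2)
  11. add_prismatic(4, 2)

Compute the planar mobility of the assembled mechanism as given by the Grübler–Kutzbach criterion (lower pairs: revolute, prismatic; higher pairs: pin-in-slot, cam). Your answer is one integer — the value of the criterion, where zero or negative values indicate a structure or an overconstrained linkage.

M = -1

link 0 = ground. State L|J1|J2 = 1|0|0
+link1  2|0|0
R(1,0) f=1→J1  2|1|0
+link2  3|1|0
P(2,0) f=1→J1  3|2|0
+link3  4|2|0
C(3,1) f=2→J2  4|2|1
P(1,2) f=1→J1  4|3|1
+link4  5|3|1
R(4,3) f=1→J1  5|4|1
R(3,2) f=1→J1  5|5|1
P(4,2) f=1→J1  5|6|1
M = 3(5−1)−2·6−1 = 12−12−1 = -1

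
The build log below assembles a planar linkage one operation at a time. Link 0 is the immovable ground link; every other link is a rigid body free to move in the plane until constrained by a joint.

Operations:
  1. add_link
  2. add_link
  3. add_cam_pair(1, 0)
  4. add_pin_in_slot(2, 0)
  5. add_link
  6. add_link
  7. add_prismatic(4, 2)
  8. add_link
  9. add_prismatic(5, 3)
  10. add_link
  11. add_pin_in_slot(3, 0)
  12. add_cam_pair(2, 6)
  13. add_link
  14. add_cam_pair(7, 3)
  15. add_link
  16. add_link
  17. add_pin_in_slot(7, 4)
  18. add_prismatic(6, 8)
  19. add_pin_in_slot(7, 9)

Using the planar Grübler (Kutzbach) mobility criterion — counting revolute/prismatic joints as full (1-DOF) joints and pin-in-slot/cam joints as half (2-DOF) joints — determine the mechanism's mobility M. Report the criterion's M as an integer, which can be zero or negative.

M = 14

link 0 = ground. State L|J1|J2 = 1|0|0
+link1  2|0|0
+link2  3|0|0
C(1,0) f=2→J2  3|0|1
PS(2,0) f=2→J2  3|0|2
+link3  4|0|2
+link4  5|0|2
P(4,2) f=1→J1  5|1|2
+link5  6|1|2
P(5,3) f=1→J1  6|2|2
+link6  7|2|2
PS(3,0) f=2→J2  7|2|3
C(2,6) f=2→J2  7|2|4
+link7  8|2|4
C(7,3) f=2→J2  8|2|5
+link8  9|2|5
+link9  10|2|5
PS(7,4) f=2→J2  10|2|6
P(6,8) f=1→J1  10|3|6
PS(7,9) f=2→J2  10|3|7
M = 3(10−1)−2·3−7 = 27−6−7 = 14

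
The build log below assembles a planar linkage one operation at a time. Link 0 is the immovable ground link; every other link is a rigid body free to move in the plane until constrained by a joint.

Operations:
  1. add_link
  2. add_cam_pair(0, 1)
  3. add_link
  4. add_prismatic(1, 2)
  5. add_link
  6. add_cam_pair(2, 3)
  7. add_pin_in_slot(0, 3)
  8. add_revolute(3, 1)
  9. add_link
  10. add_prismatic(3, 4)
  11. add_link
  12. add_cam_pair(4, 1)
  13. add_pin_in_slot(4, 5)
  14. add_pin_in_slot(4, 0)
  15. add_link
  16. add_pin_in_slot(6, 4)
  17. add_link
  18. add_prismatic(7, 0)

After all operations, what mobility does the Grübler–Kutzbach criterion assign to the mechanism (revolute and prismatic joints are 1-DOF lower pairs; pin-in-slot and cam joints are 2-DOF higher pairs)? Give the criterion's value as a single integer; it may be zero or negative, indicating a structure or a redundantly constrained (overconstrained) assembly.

M = 6

[1;0;0] (link 0 is ground)
L+ [2;0;0]
C(0,1)∈J2 [2;0;1]
L+ [3;0;1]
P(1,2)∈J1 [3;1;1]
L+ [4;1;1]
C(2,3)∈J2 [4;1;2]
PS(0,3)∈J2 [4;1;3]
R(3,1)∈J1 [4;2;3]
L+ [5;2;3]
P(3,4)∈J1 [5;3;3]
L+ [6;3;3]
C(4,1)∈J2 [6;3;4]
PS(4,5)∈J2 [6;3;5]
PS(4,0)∈J2 [6;3;6]
L+ [7;3;6]
PS(6,4)∈J2 [7;3;7]
L+ [8;3;7]
P(7,0)∈J1 [8;4;7]
mobility = 21 − 8 − 7 = 6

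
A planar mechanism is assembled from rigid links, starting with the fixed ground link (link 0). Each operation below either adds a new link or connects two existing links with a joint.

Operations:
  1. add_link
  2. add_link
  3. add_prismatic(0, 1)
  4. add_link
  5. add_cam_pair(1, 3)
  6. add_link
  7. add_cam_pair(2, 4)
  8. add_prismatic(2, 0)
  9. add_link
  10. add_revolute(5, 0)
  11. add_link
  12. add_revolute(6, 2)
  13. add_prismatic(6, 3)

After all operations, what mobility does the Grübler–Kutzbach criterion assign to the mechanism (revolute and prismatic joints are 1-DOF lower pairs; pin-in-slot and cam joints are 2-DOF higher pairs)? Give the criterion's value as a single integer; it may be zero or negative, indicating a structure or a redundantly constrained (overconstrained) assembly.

L=1 J1=0 J2=0
add link → L=2 J1=0 J2=0
add link → L=3 J1=0 J2=0
P@0,1 dof=1 J1 → L=3 J1=1 J2=0
add link → L=4 J1=1 J2=0
C@1,3 dof=2 J2 → L=4 J1=1 J2=1
add link → L=5 J1=1 J2=1
C@2,4 dof=2 J2 → L=5 J1=1 J2=2
P@2,0 dof=1 J1 → L=5 J1=2 J2=2
add link → L=6 J1=2 J2=2
R@5,0 dof=1 J1 → L=6 J1=3 J2=2
add link → L=7 J1=3 J2=2
R@6,2 dof=1 J1 → L=7 J1=4 J2=2
P@6,3 dof=1 J1 → L=7 J1=5 J2=2
M=3(L−1)−2J1−J2=3·6−2·5−2=6

M = 6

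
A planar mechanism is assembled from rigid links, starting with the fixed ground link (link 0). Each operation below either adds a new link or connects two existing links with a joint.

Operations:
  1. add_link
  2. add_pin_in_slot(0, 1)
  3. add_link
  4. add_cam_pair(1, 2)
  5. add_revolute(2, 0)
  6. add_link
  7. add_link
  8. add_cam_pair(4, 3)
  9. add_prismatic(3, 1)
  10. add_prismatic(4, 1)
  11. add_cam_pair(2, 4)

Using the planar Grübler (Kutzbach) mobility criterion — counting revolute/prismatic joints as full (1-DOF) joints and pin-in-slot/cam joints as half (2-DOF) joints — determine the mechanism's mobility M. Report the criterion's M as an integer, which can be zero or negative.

M = 2

[1;0;0] (link 0 is ground)
L+ [2;0;0]
PS(0,1)∈J2 [2;0;1]
L+ [3;0;1]
C(1,2)∈J2 [3;0;2]
R(2,0)∈J1 [3;1;2]
L+ [4;1;2]
L+ [5;1;2]
C(4,3)∈J2 [5;1;3]
P(3,1)∈J1 [5;2;3]
P(4,1)∈J1 [5;3;3]
C(2,4)∈J2 [5;3;4]
mobility = 12 − 6 − 4 = 2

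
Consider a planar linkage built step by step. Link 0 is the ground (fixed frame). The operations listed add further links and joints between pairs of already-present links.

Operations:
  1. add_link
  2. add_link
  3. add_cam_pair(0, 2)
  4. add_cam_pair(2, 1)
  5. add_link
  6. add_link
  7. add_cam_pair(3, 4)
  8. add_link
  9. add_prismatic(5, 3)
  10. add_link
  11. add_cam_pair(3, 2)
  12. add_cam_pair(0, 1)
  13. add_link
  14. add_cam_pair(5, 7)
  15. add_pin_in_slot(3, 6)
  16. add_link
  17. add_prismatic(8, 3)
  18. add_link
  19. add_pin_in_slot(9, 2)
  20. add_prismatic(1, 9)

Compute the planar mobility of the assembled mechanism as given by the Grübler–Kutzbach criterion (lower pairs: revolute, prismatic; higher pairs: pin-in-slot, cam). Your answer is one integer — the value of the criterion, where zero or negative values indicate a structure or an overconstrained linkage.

link 0 = ground. State L|J1|J2 = 1|0|0
+link1  2|0|0
+link2  3|0|0
C(0,2) f=2→J2  3|0|1
C(2,1) f=2→J2  3|0|2
+link3  4|0|2
+link4  5|0|2
C(3,4) f=2→J2  5|0|3
+link5  6|0|3
P(5,3) f=1→J1  6|1|3
+link6  7|1|3
C(3,2) f=2→J2  7|1|4
C(0,1) f=2→J2  7|1|5
+link7  8|1|5
C(5,7) f=2→J2  8|1|6
PS(3,6) f=2→J2  8|1|7
+link8  9|1|7
P(8,3) f=1→J1  9|2|7
+link9  10|2|7
PS(9,2) f=2→J2  10|2|8
P(1,9) f=1→J1  10|3|8
M = 3(10−1)−2·3−8 = 27−6−8 = 13

M = 13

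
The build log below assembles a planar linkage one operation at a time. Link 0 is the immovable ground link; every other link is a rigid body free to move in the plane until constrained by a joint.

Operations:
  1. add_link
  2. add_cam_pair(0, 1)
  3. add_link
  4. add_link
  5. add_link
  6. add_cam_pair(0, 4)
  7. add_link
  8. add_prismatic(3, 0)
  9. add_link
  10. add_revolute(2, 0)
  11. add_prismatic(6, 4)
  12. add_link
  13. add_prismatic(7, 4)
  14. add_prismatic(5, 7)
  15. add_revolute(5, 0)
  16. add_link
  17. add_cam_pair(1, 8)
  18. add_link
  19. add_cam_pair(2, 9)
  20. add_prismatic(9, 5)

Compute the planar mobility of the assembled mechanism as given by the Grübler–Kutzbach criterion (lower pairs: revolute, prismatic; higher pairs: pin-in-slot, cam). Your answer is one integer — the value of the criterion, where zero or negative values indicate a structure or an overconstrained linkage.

(L,J1,J2)=(1,0,0); link0 fixed
link1: (2,0,0)
C 0-1 [J2]: (2,0,1)
link2: (3,0,1)
link3: (4,0,1)
link4: (5,0,1)
C 0-4 [J2]: (5,0,2)
link5: (6,0,2)
P 3-0 [J1]: (6,1,2)
link6: (7,1,2)
R 2-0 [J1]: (7,2,2)
P 6-4 [J1]: (7,3,2)
link7: (8,3,2)
P 7-4 [J1]: (8,4,2)
P 5-7 [J1]: (8,5,2)
R 5-0 [J1]: (8,6,2)
link8: (9,6,2)
C 1-8 [J2]: (9,6,3)
link9: (10,6,3)
C 2-9 [J2]: (10,6,4)
P 9-5 [J1]: (10,7,4)
Grübler: 3·9 − 2·7 − 4 = 9

M = 9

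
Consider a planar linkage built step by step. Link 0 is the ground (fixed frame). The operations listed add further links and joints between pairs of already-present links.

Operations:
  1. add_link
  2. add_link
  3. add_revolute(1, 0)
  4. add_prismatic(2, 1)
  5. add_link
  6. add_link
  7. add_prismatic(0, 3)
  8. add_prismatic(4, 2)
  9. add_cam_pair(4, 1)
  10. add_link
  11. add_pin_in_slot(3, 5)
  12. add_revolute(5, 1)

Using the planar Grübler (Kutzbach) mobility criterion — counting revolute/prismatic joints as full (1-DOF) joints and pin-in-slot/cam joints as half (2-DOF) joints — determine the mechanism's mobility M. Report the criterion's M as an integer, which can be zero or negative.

M = 3

link 0 = ground. State L|J1|J2 = 1|0|0
+link1  2|0|0
+link2  3|0|0
R(1,0) f=1→J1  3|1|0
P(2,1) f=1→J1  3|2|0
+link3  4|2|0
+link4  5|2|0
P(0,3) f=1→J1  5|3|0
P(4,2) f=1→J1  5|4|0
C(4,1) f=2→J2  5|4|1
+link5  6|4|1
PS(3,5) f=2→J2  6|4|2
R(5,1) f=1→J1  6|5|2
M = 3(6−1)−2·5−2 = 15−10−2 = 3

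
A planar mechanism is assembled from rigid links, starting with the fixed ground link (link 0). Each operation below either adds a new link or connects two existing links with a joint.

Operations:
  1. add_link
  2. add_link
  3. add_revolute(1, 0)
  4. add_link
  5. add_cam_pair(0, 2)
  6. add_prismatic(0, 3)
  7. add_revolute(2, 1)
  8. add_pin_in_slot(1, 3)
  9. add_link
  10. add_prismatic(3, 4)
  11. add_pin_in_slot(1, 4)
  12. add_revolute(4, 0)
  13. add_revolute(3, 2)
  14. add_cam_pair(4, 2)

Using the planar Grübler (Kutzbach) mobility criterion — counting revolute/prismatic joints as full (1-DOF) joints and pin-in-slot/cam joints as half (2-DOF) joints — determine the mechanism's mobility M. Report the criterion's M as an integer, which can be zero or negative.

M = -4

(L,J1,J2)=(1,0,0); link0 fixed
link1: (2,0,0)
link2: (3,0,0)
R 1-0 [J1]: (3,1,0)
link3: (4,1,0)
C 0-2 [J2]: (4,1,1)
P 0-3 [J1]: (4,2,1)
R 2-1 [J1]: (4,3,1)
PS 1-3 [J2]: (4,3,2)
link4: (5,3,2)
P 3-4 [J1]: (5,4,2)
PS 1-4 [J2]: (5,4,3)
R 4-0 [J1]: (5,5,3)
R 3-2 [J1]: (5,6,3)
C 4-2 [J2]: (5,6,4)
Grübler: 3·4 − 2·6 − 4 = -4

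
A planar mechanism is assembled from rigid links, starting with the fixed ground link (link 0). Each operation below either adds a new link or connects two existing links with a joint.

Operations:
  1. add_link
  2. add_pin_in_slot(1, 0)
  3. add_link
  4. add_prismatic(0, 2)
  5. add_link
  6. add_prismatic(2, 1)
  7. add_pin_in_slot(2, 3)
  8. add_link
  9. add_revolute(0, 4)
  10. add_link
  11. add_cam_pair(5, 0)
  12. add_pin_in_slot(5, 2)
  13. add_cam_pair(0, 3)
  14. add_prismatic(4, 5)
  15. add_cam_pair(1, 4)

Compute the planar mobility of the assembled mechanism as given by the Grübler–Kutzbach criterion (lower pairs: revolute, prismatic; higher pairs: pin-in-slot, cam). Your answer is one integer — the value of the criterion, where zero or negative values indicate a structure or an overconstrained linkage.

M = 1

link 0 = ground. State L|J1|J2 = 1|0|0
+link1  2|0|0
PS(1,0) f=2→J2  2|0|1
+link2  3|0|1
P(0,2) f=1→J1  3|1|1
+link3  4|1|1
P(2,1) f=1→J1  4|2|1
PS(2,3) f=2→J2  4|2|2
+link4  5|2|2
R(0,4) f=1→J1  5|3|2
+link5  6|3|2
C(5,0) f=2→J2  6|3|3
PS(5,2) f=2→J2  6|3|4
C(0,3) f=2→J2  6|3|5
P(4,5) f=1→J1  6|4|5
C(1,4) f=2→J2  6|4|6
M = 3(6−1)−2·4−6 = 15−8−6 = 1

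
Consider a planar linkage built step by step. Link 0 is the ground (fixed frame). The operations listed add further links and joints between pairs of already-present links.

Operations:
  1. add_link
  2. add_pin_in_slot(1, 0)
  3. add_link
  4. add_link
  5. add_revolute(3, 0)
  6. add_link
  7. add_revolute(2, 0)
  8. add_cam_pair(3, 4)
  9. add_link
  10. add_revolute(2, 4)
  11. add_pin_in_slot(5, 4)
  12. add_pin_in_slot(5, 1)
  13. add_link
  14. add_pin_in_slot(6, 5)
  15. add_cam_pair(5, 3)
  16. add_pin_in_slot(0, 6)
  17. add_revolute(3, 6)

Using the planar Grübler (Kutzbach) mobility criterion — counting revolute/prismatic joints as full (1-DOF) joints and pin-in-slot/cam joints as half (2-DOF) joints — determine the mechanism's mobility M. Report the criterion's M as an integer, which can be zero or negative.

M = 3

ground; <1,0,0>
#1 <2,0,0>
PS:1↔0 J2 <2,0,1>
#2 <3,0,1>
#3 <4,0,1>
R:3↔0 J1 <4,1,1>
#4 <5,1,1>
R:2↔0 J1 <5,2,1>
C:3↔4 J2 <5,2,2>
#5 <6,2,2>
R:2↔4 J1 <6,3,2>
PS:5↔4 J2 <6,3,3>
PS:5↔1 J2 <6,3,4>
#6 <7,3,4>
PS:6↔5 J2 <7,3,5>
C:5↔3 J2 <7,3,6>
PS:0↔6 J2 <7,3,7>
R:3↔6 J1 <7,4,7>
3×6 − 2×4 − 1×7 = 3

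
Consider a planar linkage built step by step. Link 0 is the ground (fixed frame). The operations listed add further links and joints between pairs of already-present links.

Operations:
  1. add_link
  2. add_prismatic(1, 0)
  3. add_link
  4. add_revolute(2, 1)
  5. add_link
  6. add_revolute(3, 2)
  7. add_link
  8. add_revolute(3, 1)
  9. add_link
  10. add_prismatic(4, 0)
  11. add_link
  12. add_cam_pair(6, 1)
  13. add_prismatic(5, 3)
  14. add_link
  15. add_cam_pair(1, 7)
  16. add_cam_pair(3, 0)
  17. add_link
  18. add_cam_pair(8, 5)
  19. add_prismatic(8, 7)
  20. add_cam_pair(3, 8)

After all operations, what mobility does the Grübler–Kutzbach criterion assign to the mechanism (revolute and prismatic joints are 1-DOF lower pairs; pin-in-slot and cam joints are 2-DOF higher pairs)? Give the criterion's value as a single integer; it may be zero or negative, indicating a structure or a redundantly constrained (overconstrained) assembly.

link 0 = ground. State L|J1|J2 = 1|0|0
+link1  2|0|0
P(1,0) f=1→J1  2|1|0
+link2  3|1|0
R(2,1) f=1→J1  3|2|0
+link3  4|2|0
R(3,2) f=1→J1  4|3|0
+link4  5|3|0
R(3,1) f=1→J1  5|4|0
+link5  6|4|0
P(4,0) f=1→J1  6|5|0
+link6  7|5|0
C(6,1) f=2→J2  7|5|1
P(5,3) f=1→J1  7|6|1
+link7  8|6|1
C(1,7) f=2→J2  8|6|2
C(3,0) f=2→J2  8|6|3
+link8  9|6|3
C(8,5) f=2→J2  9|6|4
P(8,7) f=1→J1  9|7|4
C(3,8) f=2→J2  9|7|5
M = 3(9−1)−2·7−5 = 24−14−5 = 5

M = 5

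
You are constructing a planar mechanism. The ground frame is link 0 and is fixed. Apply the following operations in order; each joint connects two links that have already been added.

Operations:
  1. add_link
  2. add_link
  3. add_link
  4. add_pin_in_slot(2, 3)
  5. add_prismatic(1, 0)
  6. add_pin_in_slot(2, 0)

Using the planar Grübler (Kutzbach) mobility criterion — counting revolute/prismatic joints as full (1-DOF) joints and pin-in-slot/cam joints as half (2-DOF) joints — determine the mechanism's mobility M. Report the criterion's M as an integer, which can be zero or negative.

(L,J1,J2)=(1,0,0); link0 fixed
link1: (2,0,0)
link2: (3,0,0)
link3: (4,0,0)
PS 2-3 [J2]: (4,0,1)
P 1-0 [J1]: (4,1,1)
PS 2-0 [J2]: (4,1,2)
Grübler: 3·3 − 2·1 − 2 = 5

M = 5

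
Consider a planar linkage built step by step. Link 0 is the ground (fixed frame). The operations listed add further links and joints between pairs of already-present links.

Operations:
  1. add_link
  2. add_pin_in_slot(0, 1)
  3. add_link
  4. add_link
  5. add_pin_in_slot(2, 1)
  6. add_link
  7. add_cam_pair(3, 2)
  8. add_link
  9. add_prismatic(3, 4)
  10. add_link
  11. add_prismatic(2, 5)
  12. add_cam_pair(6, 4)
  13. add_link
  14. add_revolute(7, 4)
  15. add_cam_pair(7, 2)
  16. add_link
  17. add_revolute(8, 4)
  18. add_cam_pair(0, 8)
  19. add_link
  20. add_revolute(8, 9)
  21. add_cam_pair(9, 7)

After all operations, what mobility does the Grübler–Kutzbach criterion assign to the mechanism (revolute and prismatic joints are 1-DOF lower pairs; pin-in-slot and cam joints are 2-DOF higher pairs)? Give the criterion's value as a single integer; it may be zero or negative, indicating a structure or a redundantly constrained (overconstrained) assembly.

M = 10

[1;0;0] (link 0 is ground)
L+ [2;0;0]
PS(0,1)∈J2 [2;0;1]
L+ [3;0;1]
L+ [4;0;1]
PS(2,1)∈J2 [4;0;2]
L+ [5;0;2]
C(3,2)∈J2 [5;0;3]
L+ [6;0;3]
P(3,4)∈J1 [6;1;3]
L+ [7;1;3]
P(2,5)∈J1 [7;2;3]
C(6,4)∈J2 [7;2;4]
L+ [8;2;4]
R(7,4)∈J1 [8;3;4]
C(7,2)∈J2 [8;3;5]
L+ [9;3;5]
R(8,4)∈J1 [9;4;5]
C(0,8)∈J2 [9;4;6]
L+ [10;4;6]
R(8,9)∈J1 [10;5;6]
C(9,7)∈J2 [10;5;7]
mobility = 27 − 10 − 7 = 10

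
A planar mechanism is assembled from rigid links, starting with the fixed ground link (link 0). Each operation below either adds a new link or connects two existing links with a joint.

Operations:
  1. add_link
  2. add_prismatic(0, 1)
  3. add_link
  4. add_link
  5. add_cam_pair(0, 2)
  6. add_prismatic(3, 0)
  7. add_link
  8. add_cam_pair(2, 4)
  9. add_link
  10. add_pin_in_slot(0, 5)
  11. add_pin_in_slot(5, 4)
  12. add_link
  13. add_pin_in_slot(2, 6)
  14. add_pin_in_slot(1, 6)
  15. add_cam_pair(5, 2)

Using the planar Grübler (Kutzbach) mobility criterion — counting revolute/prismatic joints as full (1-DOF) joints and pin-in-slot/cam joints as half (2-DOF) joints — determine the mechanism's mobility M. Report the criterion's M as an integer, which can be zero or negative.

M = 7

(L,J1,J2)=(1,0,0); link0 fixed
link1: (2,0,0)
P 0-1 [J1]: (2,1,0)
link2: (3,1,0)
link3: (4,1,0)
C 0-2 [J2]: (4,1,1)
P 3-0 [J1]: (4,2,1)
link4: (5,2,1)
C 2-4 [J2]: (5,2,2)
link5: (6,2,2)
PS 0-5 [J2]: (6,2,3)
PS 5-4 [J2]: (6,2,4)
link6: (7,2,4)
PS 2-6 [J2]: (7,2,5)
PS 1-6 [J2]: (7,2,6)
C 5-2 [J2]: (7,2,7)
Grübler: 3·6 − 2·2 − 7 = 7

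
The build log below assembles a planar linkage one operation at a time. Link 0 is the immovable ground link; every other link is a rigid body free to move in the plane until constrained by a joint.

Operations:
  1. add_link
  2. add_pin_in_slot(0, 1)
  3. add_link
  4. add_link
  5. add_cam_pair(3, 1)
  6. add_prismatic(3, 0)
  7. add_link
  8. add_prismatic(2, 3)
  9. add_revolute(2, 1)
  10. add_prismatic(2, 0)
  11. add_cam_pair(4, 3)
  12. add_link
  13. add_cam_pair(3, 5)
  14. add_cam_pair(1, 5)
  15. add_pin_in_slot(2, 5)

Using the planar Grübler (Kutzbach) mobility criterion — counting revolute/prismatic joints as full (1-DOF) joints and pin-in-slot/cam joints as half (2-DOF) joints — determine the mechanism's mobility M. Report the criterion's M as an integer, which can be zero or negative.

M = 1

link 0 = ground. State L|J1|J2 = 1|0|0
+link1  2|0|0
PS(0,1) f=2→J2  2|0|1
+link2  3|0|1
+link3  4|0|1
C(3,1) f=2→J2  4|0|2
P(3,0) f=1→J1  4|1|2
+link4  5|1|2
P(2,3) f=1→J1  5|2|2
R(2,1) f=1→J1  5|3|2
P(2,0) f=1→J1  5|4|2
C(4,3) f=2→J2  5|4|3
+link5  6|4|3
C(3,5) f=2→J2  6|4|4
C(1,5) f=2→J2  6|4|5
PS(2,5) f=2→J2  6|4|6
M = 3(6−1)−2·4−6 = 15−8−6 = 1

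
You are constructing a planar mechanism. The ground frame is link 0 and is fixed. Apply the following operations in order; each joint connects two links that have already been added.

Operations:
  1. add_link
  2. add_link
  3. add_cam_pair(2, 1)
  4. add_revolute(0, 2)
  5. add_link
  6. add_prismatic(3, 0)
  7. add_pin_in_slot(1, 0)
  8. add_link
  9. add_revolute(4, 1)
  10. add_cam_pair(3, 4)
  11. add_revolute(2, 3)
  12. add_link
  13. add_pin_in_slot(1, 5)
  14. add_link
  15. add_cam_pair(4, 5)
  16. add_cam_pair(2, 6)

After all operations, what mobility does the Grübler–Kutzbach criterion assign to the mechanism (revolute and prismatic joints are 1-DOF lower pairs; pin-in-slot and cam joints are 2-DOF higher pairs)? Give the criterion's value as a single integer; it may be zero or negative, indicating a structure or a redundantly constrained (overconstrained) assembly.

L=1 J1=0 J2=0
add link → L=2 J1=0 J2=0
add link → L=3 J1=0 J2=0
C@2,1 dof=2 J2 → L=3 J1=0 J2=1
R@0,2 dof=1 J1 → L=3 J1=1 J2=1
add link → L=4 J1=1 J2=1
P@3,0 dof=1 J1 → L=4 J1=2 J2=1
PS@1,0 dof=2 J2 → L=4 J1=2 J2=2
add link → L=5 J1=2 J2=2
R@4,1 dof=1 J1 → L=5 J1=3 J2=2
C@3,4 dof=2 J2 → L=5 J1=3 J2=3
R@2,3 dof=1 J1 → L=5 J1=4 J2=3
add link → L=6 J1=4 J2=3
PS@1,5 dof=2 J2 → L=6 J1=4 J2=4
add link → L=7 J1=4 J2=4
C@4,5 dof=2 J2 → L=7 J1=4 J2=5
C@2,6 dof=2 J2 → L=7 J1=4 J2=6
M=3(L−1)−2J1−J2=3·6−2·4−6=4

M = 4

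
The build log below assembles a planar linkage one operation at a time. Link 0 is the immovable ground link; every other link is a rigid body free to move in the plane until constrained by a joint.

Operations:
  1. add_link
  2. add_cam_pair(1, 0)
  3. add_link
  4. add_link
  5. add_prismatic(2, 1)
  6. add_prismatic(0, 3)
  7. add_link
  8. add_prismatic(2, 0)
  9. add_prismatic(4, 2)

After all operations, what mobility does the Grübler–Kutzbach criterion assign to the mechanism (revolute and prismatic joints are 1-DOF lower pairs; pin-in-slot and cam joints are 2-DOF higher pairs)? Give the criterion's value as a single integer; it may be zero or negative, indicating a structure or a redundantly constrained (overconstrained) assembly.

[1;0;0] (link 0 is ground)
L+ [2;0;0]
C(1,0)∈J2 [2;0;1]
L+ [3;0;1]
L+ [4;0;1]
P(2,1)∈J1 [4;1;1]
P(0,3)∈J1 [4;2;1]
L+ [5;2;1]
P(2,0)∈J1 [5;3;1]
P(4,2)∈J1 [5;4;1]
mobility = 12 − 8 − 1 = 3

M = 3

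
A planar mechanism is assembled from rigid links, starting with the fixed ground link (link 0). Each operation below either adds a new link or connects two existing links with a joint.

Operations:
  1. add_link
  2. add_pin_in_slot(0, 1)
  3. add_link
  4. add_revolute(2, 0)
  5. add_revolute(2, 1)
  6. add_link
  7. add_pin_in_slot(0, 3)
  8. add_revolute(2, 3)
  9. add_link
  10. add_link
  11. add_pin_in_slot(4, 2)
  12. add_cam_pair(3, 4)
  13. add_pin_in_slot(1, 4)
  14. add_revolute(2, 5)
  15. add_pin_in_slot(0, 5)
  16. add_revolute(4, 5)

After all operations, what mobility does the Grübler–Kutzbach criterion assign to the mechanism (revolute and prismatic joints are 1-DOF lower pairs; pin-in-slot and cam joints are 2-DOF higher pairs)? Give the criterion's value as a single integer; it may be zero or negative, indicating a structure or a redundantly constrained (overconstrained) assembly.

ground; <1,0,0>
#1 <2,0,0>
PS:0↔1 J2 <2,0,1>
#2 <3,0,1>
R:2↔0 J1 <3,1,1>
R:2↔1 J1 <3,2,1>
#3 <4,2,1>
PS:0↔3 J2 <4,2,2>
R:2↔3 J1 <4,3,2>
#4 <5,3,2>
#5 <6,3,2>
PS:4↔2 J2 <6,3,3>
C:3↔4 J2 <6,3,4>
PS:1↔4 J2 <6,3,5>
R:2↔5 J1 <6,4,5>
PS:0↔5 J2 <6,4,6>
R:4↔5 J1 <6,5,6>
3×5 − 2×5 − 1×6 = -1

M = -1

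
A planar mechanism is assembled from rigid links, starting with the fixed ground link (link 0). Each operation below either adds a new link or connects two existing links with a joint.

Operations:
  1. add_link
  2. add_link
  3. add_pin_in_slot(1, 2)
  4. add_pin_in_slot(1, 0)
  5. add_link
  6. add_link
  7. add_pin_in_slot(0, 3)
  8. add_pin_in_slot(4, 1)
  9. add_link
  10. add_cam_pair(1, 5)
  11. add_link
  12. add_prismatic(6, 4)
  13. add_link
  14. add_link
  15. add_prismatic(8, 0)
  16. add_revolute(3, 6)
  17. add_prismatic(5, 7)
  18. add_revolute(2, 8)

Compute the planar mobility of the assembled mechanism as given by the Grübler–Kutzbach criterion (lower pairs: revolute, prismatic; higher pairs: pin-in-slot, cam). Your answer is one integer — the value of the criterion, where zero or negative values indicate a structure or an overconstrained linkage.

M = 9

(L,J1,J2)=(1,0,0); link0 fixed
link1: (2,0,0)
link2: (3,0,0)
PS 1-2 [J2]: (3,0,1)
PS 1-0 [J2]: (3,0,2)
link3: (4,0,2)
link4: (5,0,2)
PS 0-3 [J2]: (5,0,3)
PS 4-1 [J2]: (5,0,4)
link5: (6,0,4)
C 1-5 [J2]: (6,0,5)
link6: (7,0,5)
P 6-4 [J1]: (7,1,5)
link7: (8,1,5)
link8: (9,1,5)
P 8-0 [J1]: (9,2,5)
R 3-6 [J1]: (9,3,5)
P 5-7 [J1]: (9,4,5)
R 2-8 [J1]: (9,5,5)
Grübler: 3·8 − 2·5 − 5 = 9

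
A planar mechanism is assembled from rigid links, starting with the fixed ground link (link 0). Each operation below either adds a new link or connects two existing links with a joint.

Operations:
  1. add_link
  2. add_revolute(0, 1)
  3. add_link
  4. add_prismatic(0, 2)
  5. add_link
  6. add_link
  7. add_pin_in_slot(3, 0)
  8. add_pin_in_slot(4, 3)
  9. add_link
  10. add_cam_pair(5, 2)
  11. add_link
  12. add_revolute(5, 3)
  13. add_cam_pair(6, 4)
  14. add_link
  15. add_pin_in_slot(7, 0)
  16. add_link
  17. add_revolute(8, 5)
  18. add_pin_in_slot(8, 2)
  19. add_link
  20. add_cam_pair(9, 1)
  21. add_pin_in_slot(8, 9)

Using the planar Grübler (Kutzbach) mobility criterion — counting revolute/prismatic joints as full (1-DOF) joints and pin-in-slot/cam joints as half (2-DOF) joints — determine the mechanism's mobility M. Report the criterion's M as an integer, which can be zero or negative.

M = 11

L=1 J1=0 J2=0
add link → L=2 J1=0 J2=0
R@0,1 dof=1 J1 → L=2 J1=1 J2=0
add link → L=3 J1=1 J2=0
P@0,2 dof=1 J1 → L=3 J1=2 J2=0
add link → L=4 J1=2 J2=0
add link → L=5 J1=2 J2=0
PS@3,0 dof=2 J2 → L=5 J1=2 J2=1
PS@4,3 dof=2 J2 → L=5 J1=2 J2=2
add link → L=6 J1=2 J2=2
C@5,2 dof=2 J2 → L=6 J1=2 J2=3
add link → L=7 J1=2 J2=3
R@5,3 dof=1 J1 → L=7 J1=3 J2=3
C@6,4 dof=2 J2 → L=7 J1=3 J2=4
add link → L=8 J1=3 J2=4
PS@7,0 dof=2 J2 → L=8 J1=3 J2=5
add link → L=9 J1=3 J2=5
R@8,5 dof=1 J1 → L=9 J1=4 J2=5
PS@8,2 dof=2 J2 → L=9 J1=4 J2=6
add link → L=10 J1=4 J2=6
C@9,1 dof=2 J2 → L=10 J1=4 J2=7
PS@8,9 dof=2 J2 → L=10 J1=4 J2=8
M=3(L−1)−2J1−J2=3·9−2·4−8=11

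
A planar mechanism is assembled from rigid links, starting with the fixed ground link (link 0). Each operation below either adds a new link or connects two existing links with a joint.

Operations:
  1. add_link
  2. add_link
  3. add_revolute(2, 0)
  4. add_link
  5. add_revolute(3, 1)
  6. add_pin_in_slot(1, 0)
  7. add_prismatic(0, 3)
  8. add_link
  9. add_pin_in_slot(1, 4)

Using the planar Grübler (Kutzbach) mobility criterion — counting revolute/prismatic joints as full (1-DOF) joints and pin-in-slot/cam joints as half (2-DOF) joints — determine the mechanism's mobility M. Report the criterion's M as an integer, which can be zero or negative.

M = 4

[1;0;0] (link 0 is ground)
L+ [2;0;0]
L+ [3;0;0]
R(2,0)∈J1 [3;1;0]
L+ [4;1;0]
R(3,1)∈J1 [4;2;0]
PS(1,0)∈J2 [4;2;1]
P(0,3)∈J1 [4;3;1]
L+ [5;3;1]
PS(1,4)∈J2 [5;3;2]
mobility = 12 − 6 − 2 = 4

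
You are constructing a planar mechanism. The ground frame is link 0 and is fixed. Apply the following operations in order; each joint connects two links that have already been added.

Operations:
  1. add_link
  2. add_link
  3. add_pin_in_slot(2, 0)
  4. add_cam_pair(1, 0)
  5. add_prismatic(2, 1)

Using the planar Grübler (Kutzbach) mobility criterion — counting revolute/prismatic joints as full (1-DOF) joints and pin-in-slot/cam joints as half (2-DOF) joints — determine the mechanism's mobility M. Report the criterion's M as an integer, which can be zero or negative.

M = 2

link 0 = ground. State L|J1|J2 = 1|0|0
+link1  2|0|0
+link2  3|0|0
PS(2,0) f=2→J2  3|0|1
C(1,0) f=2→J2  3|0|2
P(2,1) f=1→J1  3|1|2
M = 3(3−1)−2·1−2 = 6−2−2 = 2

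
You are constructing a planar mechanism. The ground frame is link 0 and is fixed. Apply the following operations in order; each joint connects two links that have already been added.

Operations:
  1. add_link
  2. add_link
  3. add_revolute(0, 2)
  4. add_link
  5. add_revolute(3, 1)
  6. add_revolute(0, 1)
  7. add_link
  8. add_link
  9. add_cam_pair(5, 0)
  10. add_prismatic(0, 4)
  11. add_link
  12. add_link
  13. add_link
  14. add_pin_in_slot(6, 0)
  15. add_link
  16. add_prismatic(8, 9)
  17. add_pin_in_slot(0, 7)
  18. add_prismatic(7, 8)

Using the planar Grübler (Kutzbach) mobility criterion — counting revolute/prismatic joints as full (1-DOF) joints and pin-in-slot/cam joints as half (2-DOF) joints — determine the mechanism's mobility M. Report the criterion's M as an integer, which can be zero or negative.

M = 12

[1;0;0] (link 0 is ground)
L+ [2;0;0]
L+ [3;0;0]
R(0,2)∈J1 [3;1;0]
L+ [4;1;0]
R(3,1)∈J1 [4;2;0]
R(0,1)∈J1 [4;3;0]
L+ [5;3;0]
L+ [6;3;0]
C(5,0)∈J2 [6;3;1]
P(0,4)∈J1 [6;4;1]
L+ [7;4;1]
L+ [8;4;1]
L+ [9;4;1]
PS(6,0)∈J2 [9;4;2]
L+ [10;4;2]
P(8,9)∈J1 [10;5;2]
PS(0,7)∈J2 [10;5;3]
P(7,8)∈J1 [10;6;3]
mobility = 27 − 12 − 3 = 12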